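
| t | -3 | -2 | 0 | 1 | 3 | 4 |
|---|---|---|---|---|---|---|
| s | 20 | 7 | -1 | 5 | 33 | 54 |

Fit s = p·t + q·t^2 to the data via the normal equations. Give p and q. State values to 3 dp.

The normal system AᵀA·[p, q]ᵀ = Aᵀs is [[39, 57]; [57, 435]]·[p, q]ᵀ = [246, 1374]ᵀ.
Δ = 39·435 − 57² = 13716.
p = (246·435 − 57·1374)/13716 = 797/381; q = (39·1374 − 57·246)/13716 = 1099/381.

p = 2.092, q = 2.885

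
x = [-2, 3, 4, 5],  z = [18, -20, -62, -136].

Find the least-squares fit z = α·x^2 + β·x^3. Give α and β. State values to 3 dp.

Forming AᵀA = [[978, 4360]; [4360, 20514]] and Aᵀz = [-4500, -21652]ᵀ gives AᵀA·[α, β]ᵀ = Aᵀz.
Eliminating β: 20514·(row 1) − 4360·(row 2) gives 1053092·α = 20514·(-4500) − 4360·(-21652) = 2089720, so α = 522430/263273.
Then β = ((-21652) − 4360·(522430/263273))/20514 = -388914/263273.

α = 1.984, β = -1.477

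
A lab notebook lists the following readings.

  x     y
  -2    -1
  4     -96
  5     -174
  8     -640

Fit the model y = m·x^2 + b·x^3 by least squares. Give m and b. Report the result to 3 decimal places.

Setting ∂/∂m … = 0 gives: 4993·m + 36885·b = -46850;  36885·m + 281929·b = -355566.
Eliminating b: 281929·(row 1) − 36885·(row 2) gives 47168272·m = 281929·(-46850) − 36885·(-355566) = -93321740, so m = -23330435/11792068.
Then b = ((-355566) − 36885·(-23330435/11792068))/281929 = -11819697/11792068.

m = -1.978, b = -1.002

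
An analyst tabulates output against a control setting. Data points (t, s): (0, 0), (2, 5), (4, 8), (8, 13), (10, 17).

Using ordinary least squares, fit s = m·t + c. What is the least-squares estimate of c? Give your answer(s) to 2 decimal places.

c = 0.95

Entries of MᵀM: Σt·t = 184, Σt = 24, Σ1 = 5.
Right-hand side: Σt·s = 316, Σs = 43.
MᵀM·[m, c]ᵀ = Mᵀs becomes [[184, 24]; [24, 5]]·[m, c]ᵀ = [316, 43]ᵀ.
det = 184·5 − 24² = 344.
m = (316·5 − 24·43)/344 = 137/86; c = (184·43 − 24·316)/344 = 41/43.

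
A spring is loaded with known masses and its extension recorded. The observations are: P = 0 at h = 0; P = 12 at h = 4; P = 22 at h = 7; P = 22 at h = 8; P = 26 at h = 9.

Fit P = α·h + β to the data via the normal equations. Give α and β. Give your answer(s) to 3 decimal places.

α = 2.872, β = 0.316

The normal system XᵀX·[α, β]ᵀ = XᵀP is [[210, 28]; [28, 5]]·[α, β]ᵀ = [612, 82]ᵀ.
Δ = 210·5 − 28² = 266.
α = (612·5 − 28·82)/266 = 382/133; β = (210·82 − 28·612)/266 = 6/19.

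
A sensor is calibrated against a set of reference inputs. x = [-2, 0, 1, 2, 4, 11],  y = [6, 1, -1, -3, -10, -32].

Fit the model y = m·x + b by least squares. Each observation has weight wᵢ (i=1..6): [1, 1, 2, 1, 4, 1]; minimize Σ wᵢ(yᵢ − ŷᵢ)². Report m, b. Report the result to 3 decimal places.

From the data, Σwᵢ·x·x = 195, Σwᵢ·x = 29, Σwᵢ·1 = 10.
For AᵀWy: Σwᵢ·x·y = -532, Σwᵢ·y = -70.
Eliminating b: 10·(row 1) − 29·(row 2) gives 1109·m = 10·(-532) − 29·(-70) = -3290, so m = -3290/1109.
Then b = ((-70) − 29·(-3290/1109))/10 = 1778/1109.

m = -2.967, b = 1.603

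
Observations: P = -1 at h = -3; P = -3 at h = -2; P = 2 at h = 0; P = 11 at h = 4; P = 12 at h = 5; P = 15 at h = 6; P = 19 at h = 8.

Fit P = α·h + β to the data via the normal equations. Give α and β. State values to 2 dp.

Compute the Gram sums: Σh·h = 154, Σh = 18, Σ1 = 7.
Moment sums: Σh·P = 355, ΣP = 55.
Δ = 154·7 − 18² = 754.
α = (355·7 − 18·55)/754 = 115/58; β = (154·55 − 18·355)/754 = 80/29.

α = 1.98, β = 2.76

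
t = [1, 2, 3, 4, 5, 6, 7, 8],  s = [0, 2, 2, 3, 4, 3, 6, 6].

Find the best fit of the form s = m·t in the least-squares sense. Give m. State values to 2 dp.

m = 0.74

From the data, Σt·t = 204.
Moment sums: Σt·s = 150.
Normal equations: [[204]]·[m]ᵀ = [150]ᵀ.
m = 150/204 = 0.735294.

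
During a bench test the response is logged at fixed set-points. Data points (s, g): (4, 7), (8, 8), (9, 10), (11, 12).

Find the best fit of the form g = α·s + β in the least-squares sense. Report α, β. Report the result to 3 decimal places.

α = 0.692, β = 3.712

With design matrix A, AᵀA = [[282, 32]; [32, 4]] and Aᵀg = [314, 37]ᵀ.
Determinant 282·4 − 32² = 104.
α = (314·4 − 32·37)/104 = 9/13; β = (282·37 − 32·314)/104 = 193/52.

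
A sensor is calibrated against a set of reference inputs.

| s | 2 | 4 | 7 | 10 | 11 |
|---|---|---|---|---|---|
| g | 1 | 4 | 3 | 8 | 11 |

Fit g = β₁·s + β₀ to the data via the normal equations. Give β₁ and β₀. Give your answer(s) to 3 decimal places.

Entries of AᵀA: Σs·s = 290, Σs = 34, Σ1 = 5.
Moment sums: Σs·g = 240, Σg = 27.
AᵀA·[β₁, β₀]ᵀ = Aᵀg becomes [[290, 34]; [34, 5]]·[β₁, β₀]ᵀ = [240, 27]ᵀ.
Eliminating β₀: 5·(row 1) − 34·(row 2) gives 294·β₁ = 5·240 − 34·27 = 282, so β₁ = 47/49.
Then β₀ = (27 − 34·(47/49))/5 = -55/49.

β₁ = 0.959, β₀ = -1.122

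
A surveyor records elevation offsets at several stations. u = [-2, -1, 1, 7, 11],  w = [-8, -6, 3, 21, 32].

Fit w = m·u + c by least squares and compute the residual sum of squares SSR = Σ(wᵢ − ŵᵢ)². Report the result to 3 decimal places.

MᵀM·[m, c]ᵀ = Mᵀw reads: 176·m + 16·c = 524;  16·m + 5·c = 42.
(Σu·u = 176, Σu = 16, Σ1 = 5, Σu·w = 524, Σw = 42.)
Eliminating c: 5·(row 1) − 16·(row 2) gives 624·m = 5·524 − 16·42 = 1948, so m = 487/156.
Then c = (42 − 16·(487/156))/5 = -62/39.
Residuals: -1/6, -67/52, 229/156, 115/156, -3/4; SSR = 193/39.

SSR = 4.949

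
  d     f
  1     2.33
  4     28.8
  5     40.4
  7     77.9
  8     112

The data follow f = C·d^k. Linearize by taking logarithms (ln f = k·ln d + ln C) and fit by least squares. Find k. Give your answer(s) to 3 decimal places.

Linearized form: ln f = k·ln d + ln C. From the 5 transformed points,
Over the data: Σln d = 7.0211, Σ(ln d)² = 12.6227, Σln f = 16.9790, Σln d·ln f = 28.8986.
Normal system: [[12.6227, 7.0211]; [7.0211, 5]]·[k, ln C]ᵀ = [28.8986, 16.9790]ᵀ.
Δ = 12.6227·5 − (7.0211)² = 13.8181; k = (28.8986·5 − 7.0211·16.9790)/13.8181 = 1.82964, ln C = (12.6227·16.9790 − 7.0211·28.8986)/13.8181 = 0.82659.

k = 1.830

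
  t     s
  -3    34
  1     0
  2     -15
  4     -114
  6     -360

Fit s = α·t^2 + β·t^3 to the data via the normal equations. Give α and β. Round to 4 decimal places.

α = -0.8726, β = -1.5248

Forming AᵀA = [[1650, 8590]; [8590, 51546]] and Aᵀs = [-14538, -86094]ᵀ gives AᵀA·[α, β]ᵀ = Aᵀs.
det = 1650·51546 − 8590² = 11262800.
α = ((-14538)·51546 − 8590·(-86094))/11262800 = -614268/703925; β = (1650·(-86094) − 8590·(-14538))/11262800 = -214671/140785.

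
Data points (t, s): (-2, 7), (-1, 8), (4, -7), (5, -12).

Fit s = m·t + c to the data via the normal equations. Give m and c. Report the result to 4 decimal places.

Normal-equation sums: Σt·t = 46, Σt = 6, Σ1 = 4.
Right-hand side: Σt·s = -110, Σs = -4.
Δ = 46·4 − 6² = 148.
m = ((-110)·4 − 6·(-4))/148 = -104/37; c = (46·(-4) − 6·(-110))/148 = 119/37.

m = -2.8108, c = 3.2162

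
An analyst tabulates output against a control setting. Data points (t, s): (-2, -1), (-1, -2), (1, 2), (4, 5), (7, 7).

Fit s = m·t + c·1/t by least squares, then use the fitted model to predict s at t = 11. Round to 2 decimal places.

ŝ = 11.11

Normal-equation sums: Σt·t = 71, Σt·1/t = 5, Σ1/t·1/t = 1829/784.
And Σt·s = 75, Σ1/t·s = 27/4.
Normal equations: [[71, 5]; [5, 1829/784]]·[m, c]ᵀ = [75, 27/4]ᵀ.
Δ = 71·(1829/784) − 5² = 110259/784.
m = (75·(1829/784) − 5·(27/4))/(110259/784) = 36905/36753; c = (71·(27/4) − 5·75)/(110259/784) = 27244/36753.
At t = 11: ŝ = (36905/36753)·(11) + (27244/36753)·(1/11) = 1497583/134761.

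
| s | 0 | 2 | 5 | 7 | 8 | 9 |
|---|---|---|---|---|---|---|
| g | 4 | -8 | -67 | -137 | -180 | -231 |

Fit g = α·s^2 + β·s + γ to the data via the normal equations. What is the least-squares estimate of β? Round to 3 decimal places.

β = 0.600

With design matrix A, AᵀA = [[13699, 1717, 223]; [1717, 223, 31]; [223, 31, 6]] and Aᵀg = [-38651, -4829, -619]ᵀ.
Row-reducing yields α = -15467/5236, β = 3139/5236, γ = 839/238.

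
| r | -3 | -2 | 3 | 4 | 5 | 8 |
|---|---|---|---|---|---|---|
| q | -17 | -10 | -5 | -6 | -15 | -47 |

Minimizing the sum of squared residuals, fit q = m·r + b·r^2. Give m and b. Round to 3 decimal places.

m = 2.384, b = -1.042

Forming MᵀM = [[127, 693]; [693, 5155]] and Mᵀq = [-419, -3717]ᵀ gives MᵀM·[m, b]ᵀ = Mᵀq.
Determinant 127·5155 − 693² = 174436.
m = ((-419)·5155 − 693·(-3717))/174436 = 103984/43609; b = (127·(-3717) − 693·(-419))/174436 = -45423/43609.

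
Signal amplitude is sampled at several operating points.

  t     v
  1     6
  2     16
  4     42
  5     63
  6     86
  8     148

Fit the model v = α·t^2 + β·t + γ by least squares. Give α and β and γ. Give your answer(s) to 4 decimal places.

α = 2.0641, β = 1.5359, γ = 3.2846

Setting ∂/∂α … = 0 gives: 6290·α + 926·β + 146·γ = 14885;  926·α + 146·β + 26·γ = 2221;  146·α + 26·β + 6·γ = 361.
(Σt^2·t^2 = 6290, Σt^2·t = 926, Σt^2 = 146, Σt·t = 146, Σt = 26, Σ1 = 6, Σt^2·v = 14885, Σt·v = 2221, Σv = 361.)
Solving the 3×3 system (Gaussian elimination) gives α = 161/78, β = 599/390, γ = 427/130.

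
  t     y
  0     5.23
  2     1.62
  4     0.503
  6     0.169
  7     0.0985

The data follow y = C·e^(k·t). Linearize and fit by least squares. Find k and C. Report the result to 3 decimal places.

k = -0.568, C = 5.094

Let Y = ln y. Fitting Y = k·t + ln C by least squares:
Σt = 19.0000, Σ(t)² = 105.0000, Σln y = -2.6459, Σt·ln y = -28.6748.
Equations: 105.0000·k + 19.0000·ln C = -28.6748;  19.0000·k + 5·ln C = -2.6459.
Solving (det = 164.0000): k = -0.56770, ln C = 1.62807, so C = exp(1.62807) = 5.09406.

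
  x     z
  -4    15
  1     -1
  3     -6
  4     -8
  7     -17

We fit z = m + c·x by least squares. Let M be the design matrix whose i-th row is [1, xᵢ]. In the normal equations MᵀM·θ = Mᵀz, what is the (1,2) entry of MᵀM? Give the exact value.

11

Row 1 ↔ basis 1, column 2 ↔ basis x, so (MᵀM)_{1,2} = Σᵢ x = (1)·(-4) + (1)·(1) + (1)·(3) + (1)·(4) + (1)·(7) = 11.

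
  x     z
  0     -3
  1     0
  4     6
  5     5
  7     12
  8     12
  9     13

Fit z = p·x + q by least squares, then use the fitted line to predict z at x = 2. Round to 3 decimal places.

ẑ = 1.290

Forming MᵀM = [[236, 34]; [34, 7]] and Mᵀz = [346, 45]ᵀ gives MᵀM·[p, q]ᵀ = Mᵀz.
det = 236·7 − 34² = 496.
p = (346·7 − 34·45)/496 = 223/124; q = (236·45 − 34·346)/496 = -143/62.
At x = 2: ẑ = (223/124)·(2) + (-143/62)·(1) = 40/31.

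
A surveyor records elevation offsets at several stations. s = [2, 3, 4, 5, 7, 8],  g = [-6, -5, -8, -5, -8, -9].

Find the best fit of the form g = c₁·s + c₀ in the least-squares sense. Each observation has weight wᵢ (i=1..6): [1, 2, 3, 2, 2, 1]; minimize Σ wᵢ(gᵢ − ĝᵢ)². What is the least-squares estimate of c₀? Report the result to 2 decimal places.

c₀ = -4.54

Normal-equation sums: Σwᵢ·s·s = 282, Σwᵢ·s = 52, Σwᵢ·1 = 11.
For MᵀWg: Σwᵢ·s·g = -372, Σwᵢ·g = -75.
Normal equations: [[282, 52]; [52, 11]]·[c₁, c₀]ᵀ = [-372, -75]ᵀ.
Δ = 282·11 − 52² = 398.
c₁ = ((-372)·11 − 52·(-75))/398 = -96/199; c₀ = (282·(-75) − 52·(-372))/398 = -903/199.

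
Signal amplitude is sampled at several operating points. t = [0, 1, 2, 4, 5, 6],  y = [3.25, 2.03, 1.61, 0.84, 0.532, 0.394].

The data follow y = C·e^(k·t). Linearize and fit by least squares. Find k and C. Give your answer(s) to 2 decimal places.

Let Y = ln y. Fitting Y = k·t + ln C by least squares:
Σt = 18.0000, Σ(t)² = 82.0000, Σln y = 0.6261, Σt·ln y = -7.7809.
Equations: 82.0000·k + 18.0000·ln C = -7.7809;  18.0000·k + 6·ln C = 0.6261.
Slope k = (n·Σt·ln y − Σt·Σln y)/(n·Σ(t)² − (Σt)²) = (6·-7.7809 − 18.0000·0.6261)/168.0000 = -0.34497; ln C = (Σln y − k·Σt)/n = 1.13924, so C = exp(1.13924) = 3.12440.

k = -0.34, C = 3.12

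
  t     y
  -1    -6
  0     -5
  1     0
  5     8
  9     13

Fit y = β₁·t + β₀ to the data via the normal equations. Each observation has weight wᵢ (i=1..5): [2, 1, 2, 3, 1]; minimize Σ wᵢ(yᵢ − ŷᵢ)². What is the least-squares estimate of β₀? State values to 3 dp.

β₀ = -3.213

Forming XᵀWX = [[160, 24]; [24, 9]] and XᵀWy = [249, 20]ᵀ gives XᵀWX·[β₁, β₀]ᵀ = XᵀWy.
det = 160·9 − 24² = 864.
β₁ = (249·9 − 24·20)/864 = 587/288; β₀ = (160·20 − 24·249)/864 = -347/108.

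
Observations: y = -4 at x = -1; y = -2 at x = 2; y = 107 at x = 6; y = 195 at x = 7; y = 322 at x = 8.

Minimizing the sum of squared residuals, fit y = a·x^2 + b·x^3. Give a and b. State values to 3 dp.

Normal-equation sums: Σx^2·x^2 = 7810, Σx^2·x^3 = 57382, Σx^3·x^3 = 426514.
Moment sums: Σx^2·y = 34003, Σx^3·y = 254849.
Normal equations: [[7810, 57382]; [57382, 426514]]·[a, b]ᵀ = [34003, 254849]ᵀ.
det = 7810·426514 − 57382² = 38380416.
a = (34003·426514 − 57382·254849)/38380416 = -7561861/2398776; b = (7810·254849 − 57382·34003)/38380416 = 2450659/2398776.

a = -3.152, b = 1.022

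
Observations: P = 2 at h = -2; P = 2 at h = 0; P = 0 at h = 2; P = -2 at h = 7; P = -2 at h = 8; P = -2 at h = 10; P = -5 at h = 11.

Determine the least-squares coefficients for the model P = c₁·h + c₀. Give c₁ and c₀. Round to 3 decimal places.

Forming MᵀM = [[342, 36]; [36, 7]] and MᵀP = [-109, -7]ᵀ gives MᵀM·[c₁, c₀]ᵀ = MᵀP.
Eliminating c₀: 7·(row 1) − 36·(row 2) gives 1098·c₁ = 7·(-109) − 36·(-7) = -511, so c₁ = -511/1098.
Then c₀ = ((-7) − 36·(-511/1098))/7 = 85/61.

c₁ = -0.465, c₀ = 1.393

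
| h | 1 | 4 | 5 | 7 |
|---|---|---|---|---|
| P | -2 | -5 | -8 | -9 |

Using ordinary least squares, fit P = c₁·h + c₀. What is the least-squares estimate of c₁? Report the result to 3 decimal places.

c₁ = -1.227

Forming AᵀA = [[91, 17]; [17, 4]] and AᵀP = [-125, -24]ᵀ gives AᵀA·[c₁, c₀]ᵀ = AᵀP.
Determinant 91·4 − 17² = 75.
c₁ = ((-125)·4 − 17·(-24))/75 = -92/75; c₀ = (91·(-24) − 17·(-125))/75 = -59/75.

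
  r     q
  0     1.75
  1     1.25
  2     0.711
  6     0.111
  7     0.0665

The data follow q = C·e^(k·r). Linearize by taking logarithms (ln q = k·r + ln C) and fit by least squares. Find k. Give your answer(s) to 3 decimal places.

Linearized form: ln q = k·r + ln C. From the 5 transformed points,
Over the data: Σr = 16.0000, Σ(r)² = 90.0000, Σln q = -4.4671, Σr·ln q = -32.6222.
Normal system: [[90.0000, 16.0000]; [16.0000, 5]]·[k, ln C]ᵀ = [-32.6222, -4.4671]ᵀ.
Slope k = (n·Σr·ln q − Σr·Σln q)/(n·Σ(r)² − (Σr)²) = (5·-32.6222 − 16.0000·-4.4671)/194.0000 = -0.47236; ln C = (Σln q − k·Σr)/n = 0.61813.

k = -0.472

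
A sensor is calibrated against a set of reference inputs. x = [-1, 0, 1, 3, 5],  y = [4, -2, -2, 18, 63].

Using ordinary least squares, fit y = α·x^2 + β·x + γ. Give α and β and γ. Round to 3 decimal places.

α = 3.186, β = -2.904, γ = -2.094

Setting ∂/∂α … = 0 gives: 708·α + 152·β + 36·γ = 1739;  152·α + 36·β + 8·γ = 363;  36·α + 8·β + 5·γ = 81.
(Σx^2·x^2 = 708, Σx^2·x = 152, Σx^2 = 36, Σx·x = 36, Σx = 8, Σ1 = 5, Σx^2·y = 1739, Σx·y = 363, Σy = 81.)
Solving the 3×3 system (Gaussian elimination) gives α = 5977/1876, β = -5447/1876, γ = -982/469.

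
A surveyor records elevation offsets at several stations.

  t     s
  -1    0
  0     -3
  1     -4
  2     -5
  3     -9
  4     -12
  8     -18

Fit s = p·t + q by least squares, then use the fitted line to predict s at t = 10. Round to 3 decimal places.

ŝ = -22.670

With design matrix M, MᵀM = [[95, 17]; [17, 7]] and Mᵀs = [-233, -51]ᵀ.
Determinant 95·7 − 17² = 376.
p = ((-233)·7 − 17·(-51))/376 = -191/94; q = (95·(-51) − 17·(-233))/376 = -221/94.
At t = 10: ŝ = (-191/94)·(10) + (-221/94)·(1) = -2131/94.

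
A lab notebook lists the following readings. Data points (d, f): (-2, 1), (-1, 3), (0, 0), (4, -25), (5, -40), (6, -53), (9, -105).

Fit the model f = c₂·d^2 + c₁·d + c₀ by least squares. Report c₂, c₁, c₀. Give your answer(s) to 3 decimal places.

c₂ = -0.998, c₁ = -2.764, c₀ = 0.241

Normal-equation sums: Σd^2·d^2 = 8755, Σd^2·d = 1125, Σd^2 = 163, Σd·d = 163, Σd = 21, Σ1 = 7.
And Σd^2·f = -11806, Σd·f = -1568, Σf = -219.
So XᵀX·[c₂, c₁, c₀]ᵀ = Xᵀf: [[8755, 1125, 163]; [1125, 163, 21]; [163, 21, 7]]·[c₂, c₁, c₀]ᵀ = [-11806, -1568, -219]ᵀ.
Inverting the 3×3 Gram matrix, [c₂, c₁, c₀]ᵀ = [-79841/80016, -73719/26672, 4817/20004]ᵀ.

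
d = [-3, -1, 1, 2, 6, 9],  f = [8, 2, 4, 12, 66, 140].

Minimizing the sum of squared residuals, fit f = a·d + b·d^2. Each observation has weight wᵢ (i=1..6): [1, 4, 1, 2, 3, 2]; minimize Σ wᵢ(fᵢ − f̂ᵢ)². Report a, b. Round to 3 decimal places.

Forming MᵀWM = [[292, 2092]; [2092, 17128]] and MᵀWf = [3728, 29988]ᵀ gives MᵀWM·[a, b]ᵀ = MᵀWf.
Eliminating b: 17128·(row 1) − 2092·(row 2) gives 624912·a = 17128·3728 − 2092·29988 = 1118288, so a = 69893/39057.
Then b = (29988 − 2092·(69893/39057))/17128 = 59845/39057.

a = 1.790, b = 1.532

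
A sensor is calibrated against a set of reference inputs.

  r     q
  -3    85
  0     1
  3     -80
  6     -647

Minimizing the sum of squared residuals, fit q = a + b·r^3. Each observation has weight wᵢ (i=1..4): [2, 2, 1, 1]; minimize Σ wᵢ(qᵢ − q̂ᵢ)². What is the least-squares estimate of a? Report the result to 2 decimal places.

a = 2.26

The normal equations are: 6·a + 189·b = -555;  189·a + 48843·b = -146502.
Eliminating b: 48843·(row 1) − 189·(row 2) gives 257337·a = 48843·(-555) − 189·(-146502) = 581013, so a = 797/353.
Then b = ((-146502) − 189·(797/353))/48843 = -9557/3177.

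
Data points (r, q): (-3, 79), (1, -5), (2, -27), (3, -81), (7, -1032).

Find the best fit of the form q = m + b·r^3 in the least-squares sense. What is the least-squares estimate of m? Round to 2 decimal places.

Forming XᵀX = [[5, 352]; [352, 119172]] and Xᵀq = [-1066, -358517]ᵀ gives XᵀX·[m, b]ᵀ = Xᵀq.
Δ = 5·119172 − 352² = 471956.
m = ((-1066)·119172 − 352·(-358517))/471956 = -209842/117989; b = (5·(-358517) − 352·(-1066))/471956 = -1417353/471956.

m = -1.78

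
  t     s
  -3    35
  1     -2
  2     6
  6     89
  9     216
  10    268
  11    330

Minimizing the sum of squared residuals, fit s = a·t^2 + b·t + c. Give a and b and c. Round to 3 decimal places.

a = 3.002, b = -2.979, c = -1.047

Normal-equation sums: Σt^2·t^2 = 32596, Σt^2·t = 3258, Σt^2 = 352, Σt·t = 352, Σt = 36, Σ1 = 7.
Right-hand side: Σt^2·s = 87767, Σt·s = 8693, Σs = 942.
Inverting the 3×3 Gram matrix, [a, b, c]ᵀ = [44971/14982, -14879/4994, -7844/7491]ᵀ.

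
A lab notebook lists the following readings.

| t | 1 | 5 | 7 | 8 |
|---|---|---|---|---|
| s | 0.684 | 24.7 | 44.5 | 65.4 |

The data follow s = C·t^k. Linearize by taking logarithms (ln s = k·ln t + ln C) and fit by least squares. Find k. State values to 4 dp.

With ln sᵢ as the transformed response and ln tᵢ as the regressor:
Σln t = 5.6348, Σ(ln t)² = 10.7009, Σln s = 10.8030, Σln t·ln s = 21.2400.
Equations: 10.7009·k + 5.6348·ln C = 21.2400;  5.6348·k + 4·ln C = 10.8030.
Slope k = (n·Σln t·ln s − Σln t·Σln s)/(n·Σ(ln t)² − (Σln t)²) = (4·21.2400 − 5.6348·10.8030)/11.0529 = 2.17927; ln C = (Σln s − k·Σln t)/n = -0.36918.

k = 2.1793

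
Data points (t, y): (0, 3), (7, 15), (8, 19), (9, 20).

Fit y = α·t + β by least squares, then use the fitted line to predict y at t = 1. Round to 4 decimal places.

With design matrix X, XᵀX = [[194, 24]; [24, 4]] and Xᵀy = [437, 57]ᵀ.
Eliminating β: 4·(row 1) − 24·(row 2) gives 200·α = 4·437 − 24·57 = 380, so α = 19/10.
Then β = (57 − 24·(19/10))/4 = 57/20.
At t = 1: ŷ = (19/10)·(1) + (57/20)·(1) = 19/4.

ŷ = 4.7500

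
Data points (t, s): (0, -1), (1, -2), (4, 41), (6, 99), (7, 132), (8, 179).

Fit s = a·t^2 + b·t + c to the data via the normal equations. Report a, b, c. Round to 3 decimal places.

The normal equations are: 8050·a + 1136·b + 166·c = 22142;  1136·a + 166·b + 26·c = 3112;  166·a + 26·b + 6·c = 448.
(Σt^2·t^2 = 8050, Σt^2·t = 1136, Σt^2 = 166, Σt·t = 166, Σt = 26, Σ1 = 6, Σt^2·s = 22142, Σt·s = 3112, Σs = 448.)
Row-reducing yields a = 1604/539, b = -3501/2695, c = -499/245.

a = 2.976, b = -1.299, c = -2.037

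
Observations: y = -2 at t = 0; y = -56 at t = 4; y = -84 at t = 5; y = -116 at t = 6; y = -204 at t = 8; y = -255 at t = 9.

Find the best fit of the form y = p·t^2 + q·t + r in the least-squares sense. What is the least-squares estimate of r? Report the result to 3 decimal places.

r = -2.126

Normal-equation sums: Σt^2·t^2 = 12834, Σt^2·t = 1646, Σt^2 = 222, Σt·t = 222, Σt = 32, Σ1 = 6.
For Aᵀy: Σt^2·y = -40883, Σt·y = -5267, Σy = -717.
Solving the 3×3 system (Gaussian elimination) gives p = -1367/462, q = -114/77, r = -491/231.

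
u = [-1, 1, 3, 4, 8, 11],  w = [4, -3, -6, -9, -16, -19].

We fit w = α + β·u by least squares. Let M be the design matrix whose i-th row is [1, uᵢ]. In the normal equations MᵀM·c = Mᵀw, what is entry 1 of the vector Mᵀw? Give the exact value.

-49

Entry 1 ↔ basis 1, so (Mᵀw)_{1} = Σᵢ wᵢ = (1)·(4) + (1)·(-3) + (1)·(-6) + (1)·(-9) + (1)·(-16) + (1)·(-19) = -49.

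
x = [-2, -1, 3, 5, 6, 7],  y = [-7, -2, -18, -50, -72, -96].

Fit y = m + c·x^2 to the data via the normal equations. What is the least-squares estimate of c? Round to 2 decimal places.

c = -1.98

Compute the Gram sums: Σ1 = 6, Σx^2 = 124, Σx^2·x^2 = 4420.
And Σy = -245, Σx^2·y = -8738.
Eliminating c: 4420·(row 1) − 124·(row 2) gives 11144·m = 4420·(-245) − 124·(-8738) = 612, so m = 153/2786.
Then c = ((-8738) − 124·(153/2786))/4420 = -2756/1393.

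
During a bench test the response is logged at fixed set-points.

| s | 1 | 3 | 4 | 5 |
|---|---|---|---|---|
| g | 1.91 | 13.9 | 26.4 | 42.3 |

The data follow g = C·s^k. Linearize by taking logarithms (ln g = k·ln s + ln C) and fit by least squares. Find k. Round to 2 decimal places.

Let Y = ln g. Fitting Y = k·ln s + ln C by least squares:
XᵀX = [[5.7191, 4.0943]; [4.0943, 4]], rhs = [13.4563, 10.2971]ᵀ  (here Σln s = 4.0943, Σ(ln s)² = 5.7191, Σln g = 10.2971, Σln s·ln g = 13.4563).
Δ = 5.7191·4 − (4.0943)² = 6.1125; k = (13.4563·4 − 4.0943·10.2971)/6.1125 = 1.90838, ln C = (5.7191·10.2971 − 4.0943·13.4563)/6.1125 = 0.62090.

k = 1.91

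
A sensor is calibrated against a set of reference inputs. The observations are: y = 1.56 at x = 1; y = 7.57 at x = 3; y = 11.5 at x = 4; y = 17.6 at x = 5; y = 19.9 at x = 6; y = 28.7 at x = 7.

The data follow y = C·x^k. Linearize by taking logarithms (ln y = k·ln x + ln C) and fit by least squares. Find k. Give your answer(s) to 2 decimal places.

Let Y = ln y. Fitting Y = k·ln x + ln C by least squares:
Σln x = 7.8320, Σ(ln x)² = 12.7160, Σln y = 14.1267, Σln x·ln y = 22.1162.
Equations: 12.7160·k + 7.8320·ln C = 22.1162;  7.8320·k + 6·ln C = 14.1267.
Δ = 12.7160·6 − (7.8320)² = 14.9557; k = (22.1162·6 − 7.8320·14.1267)/14.9557 = 1.47478, ln C = (12.7160·14.1267 − 7.8320·22.1162)/14.9557 = 0.42938.

k = 1.47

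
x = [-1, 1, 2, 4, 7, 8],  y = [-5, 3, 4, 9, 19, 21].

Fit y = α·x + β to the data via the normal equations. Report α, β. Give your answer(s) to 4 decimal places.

α = 2.8374, β = -1.4309

Compute the Gram sums: Σx·x = 135, Σx = 21, Σ1 = 6.
For Mᵀy: Σx·y = 353, Σy = 51.
Normal equations: [[135, 21]; [21, 6]]·[α, β]ᵀ = [353, 51]ᵀ.
Eliminating β: 6·(row 1) − 21·(row 2) gives 369·α = 6·353 − 21·51 = 1047, so α = 349/123.
Then β = (51 − 21·(349/123))/6 = -176/123.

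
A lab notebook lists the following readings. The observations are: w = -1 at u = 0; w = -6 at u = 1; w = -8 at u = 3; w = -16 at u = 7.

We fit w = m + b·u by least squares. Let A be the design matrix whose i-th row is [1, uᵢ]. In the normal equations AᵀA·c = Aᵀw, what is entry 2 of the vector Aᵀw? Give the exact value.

Entry 2 ↔ basis u, so (Aᵀw)_{2} = Σᵢ (u)·wᵢ = (0)·(-1) + (1)·(-6) + (3)·(-8) + (7)·(-16) = -142.

-142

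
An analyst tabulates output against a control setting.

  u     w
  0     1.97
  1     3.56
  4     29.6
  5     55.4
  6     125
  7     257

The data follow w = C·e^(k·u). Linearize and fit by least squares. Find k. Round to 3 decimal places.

Linearized form: ln w = k·u + ln C. From the 6 transformed points,
Σu = 23.0000, Σ(u)² = 127.0000, Σln w = 19.7275, Σu·ln w = 102.7072.
Equations: 127.0000·k + 23.0000·ln C = 102.7072;  23.0000·k + 6·ln C = 19.7275.
Solving (det = 233.0000): k = 0.69747, ln C = 0.61430.

k = 0.697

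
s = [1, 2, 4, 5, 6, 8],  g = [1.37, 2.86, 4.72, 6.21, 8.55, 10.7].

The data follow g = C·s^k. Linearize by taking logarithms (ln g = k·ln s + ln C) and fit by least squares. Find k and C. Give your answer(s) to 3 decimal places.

k = 0.975, C = 1.371

Linearized form: ln g = k·ln s + ln C. From the 6 transformed points,
XᵀX = [[12.5270, 7.5601]; [7.5601, 6]], rhs = [14.5925, 9.2598]ᵀ  (here Σln s = 7.5601, Σ(ln s)² = 12.5270, Σln g = 9.2598, Σln s·ln g = 14.5925).
Δ = 12.5270·6 − (7.5601)² = 18.0074; k = (14.5925·6 − 7.5601·9.2598)/18.0074 = 0.97462, ln C = (12.5270·9.2598 − 7.5601·14.5925)/18.0074 = 0.31526, so C = exp(0.31526) = 1.37062.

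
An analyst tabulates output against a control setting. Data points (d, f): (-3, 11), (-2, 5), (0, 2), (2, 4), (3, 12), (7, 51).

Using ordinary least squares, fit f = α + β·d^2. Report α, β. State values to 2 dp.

Forming AᵀA = [[6, 75]; [75, 2595]] and Aᵀf = [85, 2742]ᵀ gives AᵀA·[α, β]ᵀ = Aᵀf.
det = 6·2595 − 75² = 9945.
α = (85·2595 − 75·2742)/9945 = 995/663; β = (6·2742 − 75·85)/9945 = 3359/3315.

α = 1.50, β = 1.01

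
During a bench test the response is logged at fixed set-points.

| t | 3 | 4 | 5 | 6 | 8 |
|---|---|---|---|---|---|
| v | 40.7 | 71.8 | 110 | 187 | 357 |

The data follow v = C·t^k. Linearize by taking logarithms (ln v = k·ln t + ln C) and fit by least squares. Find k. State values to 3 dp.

k = 2.232

With ln vᵢ as the transformed response and ln tᵢ as the regressor:
Sums: Σln t = 7.9655, Σ(ln t)² = 13.2535, Σln v = 23.7894, Σln t·ln v = 39.1570.
Normal system: [[13.2535, 7.9655]; [7.9655, 5]]·[k, ln C]ᵀ = [39.1570, 23.7894]ᵀ.
Slope k = (n·Σln t·ln v − Σln t·Σln v)/(n·Σ(ln t)² − (Σln t)²) = (5·39.1570 − 7.9655·23.7894)/2.8177 = 2.23198; ln C = (Σln v − k·Σln t)/n = 1.20210.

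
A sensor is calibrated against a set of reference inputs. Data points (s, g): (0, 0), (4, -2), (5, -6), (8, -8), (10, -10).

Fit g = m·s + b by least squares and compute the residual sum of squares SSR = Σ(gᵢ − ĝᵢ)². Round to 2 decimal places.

SSR = 4.70

Sums needed: Σs·s = 205, Σs = 27, Σ1 = 5.
Right-hand side: Σs·g = -202, Σg = -26.
Eliminating b: 5·(row 1) − 27·(row 2) gives 296·m = 5·(-202) − 27·(-26) = -308, so m = -77/74.
Then b = ((-26) − 27·(-77/74))/5 = 31/74.
Residuals: -31/74, 129/74, -45/37, -7/74, -1/74; SSR = 174/37.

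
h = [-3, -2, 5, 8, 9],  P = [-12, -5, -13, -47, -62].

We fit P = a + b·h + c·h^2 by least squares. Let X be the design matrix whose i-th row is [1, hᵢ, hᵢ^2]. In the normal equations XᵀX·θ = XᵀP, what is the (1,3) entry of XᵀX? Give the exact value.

Row 1 ↔ basis 1, column 3 ↔ basis h^2, so (XᵀX)_{1,3} = Σᵢ h^2 = (1)·(9) + (1)·(4) + (1)·(25) + (1)·(64) + (1)·(81) = 183.

183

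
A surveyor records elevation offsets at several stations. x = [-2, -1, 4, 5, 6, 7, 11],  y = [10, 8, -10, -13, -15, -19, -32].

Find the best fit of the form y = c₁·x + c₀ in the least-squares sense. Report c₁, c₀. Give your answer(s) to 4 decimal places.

c₁ = -3.2708, c₀ = 3.8750

From the data, Σx·x = 252, Σx = 30, Σ1 = 7.
For Aᵀy: Σx·y = -708, Σy = -71.
So AᵀA·[c₁, c₀]ᵀ = Aᵀy: [[252, 30]; [30, 7]]·[c₁, c₀]ᵀ = [-708, -71]ᵀ.
Determinant 252·7 − 30² = 864.
c₁ = ((-708)·7 − 30·(-71))/864 = -157/48; c₀ = (252·(-71) − 30·(-708))/864 = 31/8.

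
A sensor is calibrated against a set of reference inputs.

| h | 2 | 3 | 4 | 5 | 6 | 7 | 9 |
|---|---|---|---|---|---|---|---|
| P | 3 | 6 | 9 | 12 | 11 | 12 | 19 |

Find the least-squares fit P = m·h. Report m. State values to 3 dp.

m = 2.005

Sums needed: Σh·h = 220.
Moment sums: Σh·P = 441.
Normal equations: [[220]]·[m]ᵀ = [441]ᵀ.
m = 441/220 = 2.00455.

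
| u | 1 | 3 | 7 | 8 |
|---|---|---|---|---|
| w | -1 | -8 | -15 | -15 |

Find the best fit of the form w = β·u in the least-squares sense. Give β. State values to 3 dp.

β = -2.033

With design matrix A, AᵀA = [[123]] and Aᵀw = [-250]ᵀ.
Hence β = -250 / 123 ≈ -2.03252.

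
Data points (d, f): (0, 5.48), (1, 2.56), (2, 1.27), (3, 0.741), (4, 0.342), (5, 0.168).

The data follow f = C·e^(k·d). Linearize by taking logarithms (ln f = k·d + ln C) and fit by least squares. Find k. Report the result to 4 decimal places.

k = -0.6858

Taking logs, ln f = k·d + ln C, so regress ln f on d.
Sums: Σd = 15.0000, Σ(d)² = 55.0000, Σln f = -0.2764, Σd·ln f = -12.6920.
Normal system: [[55.0000, 15.0000]; [15.0000, 6]]·[k, ln C]ᵀ = [-12.6920, -0.2764]ᵀ.
Δ = 55.0000·6 − (15.0000)² = 105.0000; k = (-12.6920·6 − 15.0000·-0.2764)/105.0000 = -0.68577, ln C = (55.0000·-0.2764 − 15.0000·-12.6920)/105.0000 = 1.66838.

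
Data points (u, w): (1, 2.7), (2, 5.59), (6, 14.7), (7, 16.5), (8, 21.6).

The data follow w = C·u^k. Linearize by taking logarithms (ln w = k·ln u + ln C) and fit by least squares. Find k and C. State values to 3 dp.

k = 0.953, C = 2.759

Let Y = ln w. Fitting Y = k·ln u + ln C by least squares:
Over the data: Σln u = 6.5103, Σ(ln u)² = 11.8015, Σln w = 11.2781, Σln u·ln w = 17.8534.
Normal system: [[11.8015, 6.5103]; [6.5103, 5]]·[k, ln C]ᵀ = [17.8534, 11.2781]ᵀ.
Δ = 11.8015·5 − (6.5103)² = 16.6240; k = (17.8534·5 − 6.5103·11.2781)/16.6240 = 0.95306, ln C = (11.8015·11.2781 − 6.5103·17.8534)/16.6240 = 1.01470, so C = exp(1.01470) = 2.75853.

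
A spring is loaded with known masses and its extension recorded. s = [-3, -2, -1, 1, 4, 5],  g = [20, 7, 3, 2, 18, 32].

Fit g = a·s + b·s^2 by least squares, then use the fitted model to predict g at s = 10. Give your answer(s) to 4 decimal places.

ĝ = 141.2803

Sums needed: Σs·s = 56, Σs·s^2 = 154, Σs^2·s^2 = 980.
Right-hand side: Σs·g = 157, Σs^2·g = 1301.
Eliminating b: 980·(row 1) − 154·(row 2) gives 31164·a = 980·157 − 154·1301 = -46494, so a = -1107/742.
Then b = (1301 − 154·(-1107/742))/980 = 1159/742.
At s = 10: ĝ = (-1107/742)·(10) + (1159/742)·(100) = 52415/371.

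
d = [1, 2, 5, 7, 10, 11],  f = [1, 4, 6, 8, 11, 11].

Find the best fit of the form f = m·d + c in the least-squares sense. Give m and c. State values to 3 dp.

Forming AᵀA = [[300, 36]; [36, 6]] and Aᵀf = [326, 41]ᵀ gives AᵀA·[m, c]ᵀ = Aᵀf.
Determinant 300·6 − 36² = 504.
m = (326·6 − 36·41)/504 = 20/21; c = (300·41 − 36·326)/504 = 47/42.

m = 0.952, c = 1.119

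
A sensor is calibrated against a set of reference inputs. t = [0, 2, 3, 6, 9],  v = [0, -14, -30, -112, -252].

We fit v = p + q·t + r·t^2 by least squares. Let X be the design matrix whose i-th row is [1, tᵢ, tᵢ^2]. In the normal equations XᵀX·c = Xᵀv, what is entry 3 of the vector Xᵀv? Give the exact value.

-24770

Entry 3 ↔ basis t^2, so (Xᵀv)_{3} = Σᵢ (t^2)·vᵢ = (0)·(0) + (4)·(-14) + (9)·(-30) + (36)·(-112) + (81)·(-252) = -24770.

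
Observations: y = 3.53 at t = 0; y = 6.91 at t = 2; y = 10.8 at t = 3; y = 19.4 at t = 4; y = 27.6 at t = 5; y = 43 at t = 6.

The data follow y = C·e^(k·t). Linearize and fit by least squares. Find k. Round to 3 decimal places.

Linearized form: ln y = k·t + ln C. From the 6 transformed points,
Σt = 20.0000, Σ(t)² = 90.0000, Σln y = 15.6181, Σt·ln y = 62.0219.
Equations: 90.0000·k + 20.0000·ln C = 62.0219;  20.0000·k + 6·ln C = 15.6181.
Slope k = (n·Σt·ln y − Σt·Σln y)/(n·Σ(t)² − (Σt)²) = (6·62.0219 − 20.0000·15.6181)/140.0000 = 0.42693; ln C = (Σln y − k·Σt)/n = 1.17993.

k = 0.427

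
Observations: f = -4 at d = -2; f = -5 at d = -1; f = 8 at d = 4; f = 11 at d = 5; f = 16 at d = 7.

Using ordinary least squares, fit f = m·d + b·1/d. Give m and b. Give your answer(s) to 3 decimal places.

m = 2.121, b = 2.098

Forming AᵀA = [[95, 5]; [5, 26909/19600]] and Aᵀf = [212, 472/35]ᵀ gives AᵀA·[m, b]ᵀ = Aᵀf.
Determinant 95·(26909/19600) − 5² = 413271/3920.
m = (212·(26909/19600) − 5·(472/35))/(413271/3920) = 487012/229595; b = (95·(472/35) − 5·212)/(413271/3920) = 96320/45919.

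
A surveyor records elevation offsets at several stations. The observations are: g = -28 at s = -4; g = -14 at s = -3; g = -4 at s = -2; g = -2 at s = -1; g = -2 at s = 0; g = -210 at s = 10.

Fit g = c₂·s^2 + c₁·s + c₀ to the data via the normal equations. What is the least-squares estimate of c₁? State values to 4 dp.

Forming AᵀA = [[10354, 900, 130]; [900, 130, 0]; [130, 0, 6]] and Aᵀg = [-21592, -1936, -260]ᵀ gives AᵀA·[c₂, c₁, c₀]ᵀ = Aᵀg.
Row-reducing yields c₂ = -24917/12739, c₁ = -86054/63695, c₀ = -12155/12739.

c₁ = -1.3510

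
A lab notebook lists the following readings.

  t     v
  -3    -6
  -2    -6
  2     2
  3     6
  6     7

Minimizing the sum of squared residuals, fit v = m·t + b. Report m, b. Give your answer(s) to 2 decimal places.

Forming XᵀX = [[62, 6]; [6, 5]] and Xᵀv = [94, 3]ᵀ gives XᵀX·[m, b]ᵀ = Xᵀv.
Δ = 62·5 − 6² = 274.
m = (94·5 − 6·3)/274 = 226/137; b = (62·3 − 6·94)/274 = -189/137.

m = 1.65, b = -1.38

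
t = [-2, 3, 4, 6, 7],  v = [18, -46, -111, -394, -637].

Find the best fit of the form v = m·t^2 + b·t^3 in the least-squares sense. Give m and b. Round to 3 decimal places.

m = 0.973, b = -1.993

From the data, Σt^2·t^2 = 4050, Σt^2·t^3 = 25818, Σt^3·t^3 = 169194.
And Σt^2·v = -47515, Σt^3·v = -312085.
Determinant 4050·169194 − 25818² = 18666576.
m = ((-47515)·169194 − 25818·(-312085))/18666576 = 1513135/1555548; b = (4050·(-312085) − 25818·(-47515))/18666576 = -3100165/1555548.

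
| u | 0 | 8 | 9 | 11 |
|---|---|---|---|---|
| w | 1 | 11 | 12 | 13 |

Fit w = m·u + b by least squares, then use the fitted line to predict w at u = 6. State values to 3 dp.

ŵ = 8.107

Compute the Gram sums: Σu·u = 266, Σu = 28, Σ1 = 4.
For Xᵀw: Σu·w = 339, Σw = 37.
XᵀX·[m, b]ᵀ = Xᵀw becomes [[266, 28]; [28, 4]]·[m, b]ᵀ = [339, 37]ᵀ.
Eliminating b: 4·(row 1) − 28·(row 2) gives 280·m = 4·339 − 28·37 = 320, so m = 8/7.
Then b = (37 − 28·(8/7))/4 = 5/4.
At u = 6: ŵ = (8/7)·(6) + (5/4)·(1) = 227/28.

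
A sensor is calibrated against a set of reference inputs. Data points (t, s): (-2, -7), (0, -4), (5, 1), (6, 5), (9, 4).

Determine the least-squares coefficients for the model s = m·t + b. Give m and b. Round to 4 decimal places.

m = 1.0911, b = -4.1281

Entries of XᵀX: Σt·t = 146, Σt = 18, Σ1 = 5.
For Xᵀs: Σt·s = 85, Σs = -1.
So XᵀX·[m, b]ᵀ = Xᵀs: [[146, 18]; [18, 5]]·[m, b]ᵀ = [85, -1]ᵀ.
Δ = 146·5 − 18² = 406.
m = (85·5 − 18·(-1))/406 = 443/406; b = (146·(-1) − 18·85)/406 = -838/203.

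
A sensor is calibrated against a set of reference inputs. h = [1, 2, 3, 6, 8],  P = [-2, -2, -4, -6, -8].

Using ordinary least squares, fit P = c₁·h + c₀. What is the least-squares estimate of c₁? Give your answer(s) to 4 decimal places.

c₁ = -0.8824

Normal-equation sums: Σh·h = 114, Σh = 20, Σ1 = 5.
Right-hand side: Σh·P = -118, ΣP = -22.
So AᵀA·[c₁, c₀]ᵀ = AᵀP: [[114, 20]; [20, 5]]·[c₁, c₀]ᵀ = [-118, -22]ᵀ.
Eliminating c₀: 5·(row 1) − 20·(row 2) gives 170·c₁ = 5·(-118) − 20·(-22) = -150, so c₁ = -15/17.
Then c₀ = ((-22) − 20·(-15/17))/5 = -74/85.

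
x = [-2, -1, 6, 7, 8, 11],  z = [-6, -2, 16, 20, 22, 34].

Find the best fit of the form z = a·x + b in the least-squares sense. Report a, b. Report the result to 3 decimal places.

a = 2.922, b = -0.124

Normal-equation sums: Σx·x = 275, Σx = 29, Σ1 = 6.
And Σx·z = 800, Σz = 84.
MᵀM·[a, b]ᵀ = Mᵀz becomes [[275, 29]; [29, 6]]·[a, b]ᵀ = [800, 84]ᵀ.
Δ = 275·6 − 29² = 809.
a = (800·6 − 29·84)/809 = 2364/809; b = (275·84 − 29·800)/809 = -100/809.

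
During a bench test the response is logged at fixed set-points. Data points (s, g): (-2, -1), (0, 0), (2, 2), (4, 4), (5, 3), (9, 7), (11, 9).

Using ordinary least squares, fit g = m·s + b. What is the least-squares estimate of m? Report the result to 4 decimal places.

Setting ∂/∂m … = 0 gives: 251·m + 29·b = 199;  29·m + 7·b = 24.
Eliminating b: 7·(row 1) − 29·(row 2) gives 916·m = 7·199 − 29·24 = 697, so m = 697/916.
Then b = (24 − 29·(697/916))/7 = 253/916.

m = 0.7609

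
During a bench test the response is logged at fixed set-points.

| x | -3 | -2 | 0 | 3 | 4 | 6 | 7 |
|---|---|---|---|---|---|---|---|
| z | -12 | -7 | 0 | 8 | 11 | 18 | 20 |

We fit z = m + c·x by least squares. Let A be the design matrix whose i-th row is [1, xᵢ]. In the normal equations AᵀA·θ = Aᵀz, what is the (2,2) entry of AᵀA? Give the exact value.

Row 2 ↔ basis x, column 2 ↔ basis x, so (AᵀA)_{2,2} = Σᵢ (x)·(x) = (-3)·(-3) + (-2)·(-2) + (0)·(0) + (3)·(3) + (4)·(4) + (6)·(6) + (7)·(7) = 123.

123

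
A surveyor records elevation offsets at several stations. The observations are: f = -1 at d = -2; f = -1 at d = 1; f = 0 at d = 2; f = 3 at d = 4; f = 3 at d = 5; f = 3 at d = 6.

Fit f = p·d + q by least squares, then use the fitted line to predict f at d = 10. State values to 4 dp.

The normal equations are: 86·p + 16·q = 46;  16·p + 6·q = 7.
(Σd·d = 86, Σd = 16, Σ1 = 6, Σd·f = 46, Σf = 7.)
Eliminating q: 6·(row 1) − 16·(row 2) gives 260·p = 6·46 − 16·7 = 164, so p = 41/65.
Then q = (7 − 16·(41/65))/6 = -67/130.
At d = 10: f̂ = (41/65)·(10) + (-67/130)·(1) = 753/130.

f̂ = 5.7923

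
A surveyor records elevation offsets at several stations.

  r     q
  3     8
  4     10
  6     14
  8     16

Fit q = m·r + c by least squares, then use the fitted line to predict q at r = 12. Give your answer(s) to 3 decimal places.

q̂ = 22.983

The normal equations are: 125·m + 21·c = 276;  21·m + 4·c = 48.
det = 125·4 − 21² = 59.
m = (276·4 − 21·48)/59 = 96/59; c = (125·48 − 21·276)/59 = 204/59.
At r = 12: q̂ = (96/59)·(12) + (204/59)·(1) = 1356/59.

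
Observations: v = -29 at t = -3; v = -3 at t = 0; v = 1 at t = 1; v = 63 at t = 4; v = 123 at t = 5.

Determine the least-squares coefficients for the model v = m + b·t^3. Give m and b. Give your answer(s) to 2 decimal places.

m = -1.60, b = 1.00

The normal equations are: 5·m + 163·b = 155;  163·m + 20451·b = 20191.
Δ = 5·20451 − 163² = 75686.
m = (155·20451 − 163·20191)/75686 = -60614/37843; b = (5·20191 − 163·155)/75686 = 37845/37843.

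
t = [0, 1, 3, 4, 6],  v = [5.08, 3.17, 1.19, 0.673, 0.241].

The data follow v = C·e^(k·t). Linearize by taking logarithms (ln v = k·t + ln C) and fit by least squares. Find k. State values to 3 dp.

k = -0.510

Let Y = ln v. Fitting Y = k·t + ln C by least squares:
Sums: Σt = 14.0000, Σ(t)² = 62.0000, Σln v = 1.1340, Σt·ln v = -8.4462.
Normal system: [[62.0000, 14.0000]; [14.0000, 5]]·[k, ln C]ᵀ = [-8.4462, 1.1340]ᵀ.
Slope k = (n·Σt·ln v − Σt·Σln v)/(n·Σ(t)² − (Σt)²) = (5·-8.4462 − 14.0000·1.1340)/114.0000 = -0.50971; ln C = (Σln v − k·Σt)/n = 1.65400.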